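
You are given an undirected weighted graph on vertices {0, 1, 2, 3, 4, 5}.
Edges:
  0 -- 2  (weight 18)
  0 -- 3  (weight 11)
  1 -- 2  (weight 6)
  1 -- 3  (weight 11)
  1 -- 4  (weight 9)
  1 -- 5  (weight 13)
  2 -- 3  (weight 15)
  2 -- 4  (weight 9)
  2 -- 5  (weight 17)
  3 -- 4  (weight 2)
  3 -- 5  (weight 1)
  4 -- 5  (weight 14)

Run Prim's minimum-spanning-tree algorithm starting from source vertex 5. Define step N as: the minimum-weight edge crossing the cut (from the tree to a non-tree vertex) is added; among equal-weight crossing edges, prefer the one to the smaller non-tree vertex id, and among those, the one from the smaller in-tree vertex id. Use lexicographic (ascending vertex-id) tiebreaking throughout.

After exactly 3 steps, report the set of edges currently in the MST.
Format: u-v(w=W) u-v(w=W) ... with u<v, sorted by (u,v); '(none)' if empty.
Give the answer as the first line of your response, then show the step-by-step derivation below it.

1-4(w=9) 3-4(w=2) 3-5(w=1)

step 1: add edge 3-5 (w=1); MST = {3-5(w=1)}
step 2: add edge 3-4 (w=2); MST = {3-4(w=2) 3-5(w=1)}
step 3: add edge 1-4 (w=9); MST = {1-4(w=9) 3-4(w=2) 3-5(w=1)}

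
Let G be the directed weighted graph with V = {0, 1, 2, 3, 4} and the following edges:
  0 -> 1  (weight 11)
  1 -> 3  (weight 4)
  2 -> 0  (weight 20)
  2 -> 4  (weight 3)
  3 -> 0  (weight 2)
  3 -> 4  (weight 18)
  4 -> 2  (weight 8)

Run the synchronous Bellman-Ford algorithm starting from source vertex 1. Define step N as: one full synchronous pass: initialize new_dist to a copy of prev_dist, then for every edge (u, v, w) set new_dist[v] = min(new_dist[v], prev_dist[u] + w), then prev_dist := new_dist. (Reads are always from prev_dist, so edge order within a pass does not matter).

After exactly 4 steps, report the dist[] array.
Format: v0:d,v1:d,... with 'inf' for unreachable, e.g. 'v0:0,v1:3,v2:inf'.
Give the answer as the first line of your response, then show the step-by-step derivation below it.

v0:6,v1:0,v2:30,v3:4,v4:22

step 1: dist = v0:inf,v1:0,v2:inf,v3:4,v4:inf
step 2: dist = v0:6,v1:0,v2:inf,v3:4,v4:22
step 3: dist = v0:6,v1:0,v2:30,v3:4,v4:22
step 4: dist = v0:6,v1:0,v2:30,v3:4,v4:22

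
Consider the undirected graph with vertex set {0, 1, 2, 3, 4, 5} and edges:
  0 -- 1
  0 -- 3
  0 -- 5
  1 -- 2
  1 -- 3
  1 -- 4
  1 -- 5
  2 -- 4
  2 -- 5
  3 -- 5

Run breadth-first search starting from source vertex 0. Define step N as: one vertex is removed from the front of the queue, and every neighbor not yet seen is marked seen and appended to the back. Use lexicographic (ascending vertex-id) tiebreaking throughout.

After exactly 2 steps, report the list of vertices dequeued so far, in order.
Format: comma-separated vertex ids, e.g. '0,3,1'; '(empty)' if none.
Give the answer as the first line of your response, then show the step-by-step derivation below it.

0,1

step 1: dequeue 0; queue=[1,3,5]; order=0
step 2: dequeue 1; queue=[3,5,2,4]; order=0,1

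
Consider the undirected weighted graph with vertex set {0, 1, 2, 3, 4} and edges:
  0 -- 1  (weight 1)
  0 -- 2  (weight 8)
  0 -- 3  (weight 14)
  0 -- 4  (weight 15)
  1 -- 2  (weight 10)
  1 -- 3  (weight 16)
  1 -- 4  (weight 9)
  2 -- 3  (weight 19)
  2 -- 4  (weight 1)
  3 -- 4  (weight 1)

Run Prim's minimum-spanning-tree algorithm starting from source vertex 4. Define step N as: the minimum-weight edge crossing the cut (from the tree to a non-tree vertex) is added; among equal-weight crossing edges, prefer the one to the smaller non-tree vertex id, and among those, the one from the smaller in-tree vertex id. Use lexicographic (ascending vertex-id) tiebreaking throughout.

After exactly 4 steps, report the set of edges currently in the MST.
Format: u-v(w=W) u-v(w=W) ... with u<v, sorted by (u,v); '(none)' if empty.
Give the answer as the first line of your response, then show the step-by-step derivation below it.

0-1(w=1) 0-2(w=8) 2-4(w=1) 3-4(w=1)

step 1: add edge 2-4 (w=1); MST = {2-4(w=1)}
step 2: add edge 3-4 (w=1); MST = {2-4(w=1) 3-4(w=1)}
step 3: add edge 0-2 (w=8); MST = {0-2(w=8) 2-4(w=1) 3-4(w=1)}
step 4: add edge 0-1 (w=1); MST = {0-1(w=1) 0-2(w=8) 2-4(w=1) 3-4(w=1)}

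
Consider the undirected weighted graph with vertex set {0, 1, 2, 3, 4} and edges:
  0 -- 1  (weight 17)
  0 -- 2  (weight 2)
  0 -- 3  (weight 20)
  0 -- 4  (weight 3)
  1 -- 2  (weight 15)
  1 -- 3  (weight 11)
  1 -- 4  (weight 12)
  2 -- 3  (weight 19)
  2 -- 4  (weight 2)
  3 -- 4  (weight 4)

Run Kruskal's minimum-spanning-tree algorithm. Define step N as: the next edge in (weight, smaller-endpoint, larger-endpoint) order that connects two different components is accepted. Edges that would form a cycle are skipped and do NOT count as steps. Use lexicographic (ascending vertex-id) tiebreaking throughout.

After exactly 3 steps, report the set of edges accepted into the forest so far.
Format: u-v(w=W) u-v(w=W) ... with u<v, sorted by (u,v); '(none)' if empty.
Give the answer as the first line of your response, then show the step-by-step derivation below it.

0-2(w=2) 2-4(w=2) 3-4(w=4)

step 1: add edge 0-2 (w=2); MST = {0-2(w=2)}
step 2: add edge 2-4 (w=2); MST = {0-2(w=2) 2-4(w=2)}
step 3: add edge 3-4 (w=4); MST = {0-2(w=2) 2-4(w=2) 3-4(w=4)}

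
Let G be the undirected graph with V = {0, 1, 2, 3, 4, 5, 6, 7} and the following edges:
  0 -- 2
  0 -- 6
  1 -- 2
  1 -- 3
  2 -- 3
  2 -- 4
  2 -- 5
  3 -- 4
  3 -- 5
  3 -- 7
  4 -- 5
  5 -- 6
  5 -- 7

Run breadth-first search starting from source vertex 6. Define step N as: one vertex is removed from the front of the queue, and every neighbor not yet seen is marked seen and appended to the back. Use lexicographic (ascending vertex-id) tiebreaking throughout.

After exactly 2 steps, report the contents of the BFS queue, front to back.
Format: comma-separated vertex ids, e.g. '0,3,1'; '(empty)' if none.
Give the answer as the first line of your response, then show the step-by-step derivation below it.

5,2

step 1: dequeue 6; queue=[0,5]; order=6
step 2: dequeue 0; queue=[5,2]; order=6,0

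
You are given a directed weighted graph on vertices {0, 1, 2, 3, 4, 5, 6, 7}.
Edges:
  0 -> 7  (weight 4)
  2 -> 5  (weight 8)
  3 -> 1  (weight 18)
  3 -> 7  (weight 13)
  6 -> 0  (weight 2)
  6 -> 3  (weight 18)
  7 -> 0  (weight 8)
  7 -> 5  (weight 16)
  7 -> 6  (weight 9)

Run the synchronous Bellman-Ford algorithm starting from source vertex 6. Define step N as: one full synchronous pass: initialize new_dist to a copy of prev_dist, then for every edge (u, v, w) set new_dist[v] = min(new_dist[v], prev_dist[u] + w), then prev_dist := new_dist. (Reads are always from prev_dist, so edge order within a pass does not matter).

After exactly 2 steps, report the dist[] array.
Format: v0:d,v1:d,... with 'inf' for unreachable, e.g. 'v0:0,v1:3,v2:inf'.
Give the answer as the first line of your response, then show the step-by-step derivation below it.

v0:2,v1:36,v2:inf,v3:18,v4:inf,v5:inf,v6:0,v7:6

step 1: dist = v0:2,v1:inf,v2:inf,v3:18,v4:inf,v5:inf,v6:0,v7:inf
step 2: dist = v0:2,v1:36,v2:inf,v3:18,v4:inf,v5:inf,v6:0,v7:6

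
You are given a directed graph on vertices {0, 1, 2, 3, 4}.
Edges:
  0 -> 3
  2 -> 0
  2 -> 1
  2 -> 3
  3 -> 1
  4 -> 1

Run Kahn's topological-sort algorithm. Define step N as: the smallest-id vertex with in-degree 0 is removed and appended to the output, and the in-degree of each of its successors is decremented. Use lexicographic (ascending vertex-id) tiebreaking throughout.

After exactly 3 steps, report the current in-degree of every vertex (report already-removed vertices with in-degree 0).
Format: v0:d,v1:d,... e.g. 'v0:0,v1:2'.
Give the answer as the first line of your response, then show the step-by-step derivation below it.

v0:0,v1:1,v2:0,v3:0,v4:0

step 1: output 2; order=[2]; indeg=(0,2,0,1,0)
step 2: output 0; order=[2,0]; indeg=(0,2,0,0,0)
step 3: output 3; order=[2,0,3]; indeg=(0,1,0,0,0)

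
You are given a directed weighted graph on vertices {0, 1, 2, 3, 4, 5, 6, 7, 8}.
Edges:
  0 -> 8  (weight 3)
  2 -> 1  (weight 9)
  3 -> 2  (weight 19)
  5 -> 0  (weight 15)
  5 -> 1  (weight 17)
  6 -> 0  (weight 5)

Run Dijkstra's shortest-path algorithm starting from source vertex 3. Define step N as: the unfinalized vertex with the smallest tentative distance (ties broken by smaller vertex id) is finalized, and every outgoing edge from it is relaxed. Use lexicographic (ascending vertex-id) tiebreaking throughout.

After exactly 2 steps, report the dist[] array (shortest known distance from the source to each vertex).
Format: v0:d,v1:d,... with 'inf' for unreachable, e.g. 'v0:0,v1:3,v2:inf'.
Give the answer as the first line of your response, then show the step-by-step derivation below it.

v0:inf,v1:28,v2:19,v3:0,v4:inf,v5:inf,v6:inf,v7:inf,v8:inf

step 1: dist = v0:inf,v1:inf,v2:19,v3:0,v4:inf,v5:inf,v6:inf,v7:inf,v8:inf
step 2: dist = v0:inf,v1:28,v2:19,v3:0,v4:inf,v5:inf,v6:inf,v7:inf,v8:inf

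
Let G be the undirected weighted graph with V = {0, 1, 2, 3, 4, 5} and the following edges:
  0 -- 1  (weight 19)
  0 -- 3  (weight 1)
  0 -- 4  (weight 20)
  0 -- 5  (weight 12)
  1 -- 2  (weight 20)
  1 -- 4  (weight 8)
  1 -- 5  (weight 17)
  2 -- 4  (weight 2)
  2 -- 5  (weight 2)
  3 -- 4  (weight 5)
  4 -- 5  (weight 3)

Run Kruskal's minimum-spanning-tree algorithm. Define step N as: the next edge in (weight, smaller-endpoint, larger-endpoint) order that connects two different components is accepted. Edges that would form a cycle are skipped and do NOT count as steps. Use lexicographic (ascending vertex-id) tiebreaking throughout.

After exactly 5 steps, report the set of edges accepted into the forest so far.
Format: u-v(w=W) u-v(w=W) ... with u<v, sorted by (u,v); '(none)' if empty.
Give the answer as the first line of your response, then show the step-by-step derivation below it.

0-3(w=1) 1-4(w=8) 2-4(w=2) 2-5(w=2) 3-4(w=5)

step 1: add edge 0-3 (w=1); MST = {0-3(w=1)}
step 2: add edge 2-4 (w=2); MST = {0-3(w=1) 2-4(w=2)}
step 3: add edge 2-5 (w=2); MST = {0-3(w=1) 2-4(w=2) 2-5(w=2)}
step 4: add edge 3-4 (w=5); MST = {0-3(w=1) 2-4(w=2) 2-5(w=2) 3-4(w=5)}
step 5: add edge 1-4 (w=8); MST = {0-3(w=1) 1-4(w=8) 2-4(w=2) 2-5(w=2) 3-4(w=5)}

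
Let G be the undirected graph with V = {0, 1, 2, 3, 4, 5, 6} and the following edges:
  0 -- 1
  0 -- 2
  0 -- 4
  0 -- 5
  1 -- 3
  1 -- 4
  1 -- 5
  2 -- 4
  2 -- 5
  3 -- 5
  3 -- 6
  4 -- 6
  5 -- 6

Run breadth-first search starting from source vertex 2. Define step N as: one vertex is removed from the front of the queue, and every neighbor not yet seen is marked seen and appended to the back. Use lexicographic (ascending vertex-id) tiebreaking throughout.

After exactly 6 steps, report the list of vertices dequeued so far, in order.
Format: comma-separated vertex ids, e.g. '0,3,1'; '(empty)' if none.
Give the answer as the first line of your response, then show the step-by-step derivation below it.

2,0,4,5,1,6

step 1: dequeue 2; queue=[0,4,5]; order=2
step 2: dequeue 0; queue=[4,5,1]; order=2,0
step 3: dequeue 4; queue=[5,1,6]; order=2,0,4
step 4: dequeue 5; queue=[1,6,3]; order=2,0,4,5
step 5: dequeue 1; queue=[6,3]; order=2,0,4,5,1
step 6: dequeue 6; queue=[3]; order=2,0,4,5,1,6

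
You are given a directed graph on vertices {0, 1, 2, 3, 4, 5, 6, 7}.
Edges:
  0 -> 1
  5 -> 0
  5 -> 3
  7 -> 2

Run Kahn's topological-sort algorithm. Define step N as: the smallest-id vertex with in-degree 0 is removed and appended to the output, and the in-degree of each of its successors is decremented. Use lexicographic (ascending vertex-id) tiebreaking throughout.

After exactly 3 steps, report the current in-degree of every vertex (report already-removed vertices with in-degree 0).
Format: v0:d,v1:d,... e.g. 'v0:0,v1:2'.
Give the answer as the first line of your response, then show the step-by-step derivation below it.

v0:0,v1:0,v2:1,v3:0,v4:0,v5:0,v6:0,v7:0

step 1: output 4; order=[4]; indeg=(1,1,1,1,0,0,0,0)
step 2: output 5; order=[4,5]; indeg=(0,1,1,0,0,0,0,0)
step 3: output 0; order=[4,5,0]; indeg=(0,0,1,0,0,0,0,0)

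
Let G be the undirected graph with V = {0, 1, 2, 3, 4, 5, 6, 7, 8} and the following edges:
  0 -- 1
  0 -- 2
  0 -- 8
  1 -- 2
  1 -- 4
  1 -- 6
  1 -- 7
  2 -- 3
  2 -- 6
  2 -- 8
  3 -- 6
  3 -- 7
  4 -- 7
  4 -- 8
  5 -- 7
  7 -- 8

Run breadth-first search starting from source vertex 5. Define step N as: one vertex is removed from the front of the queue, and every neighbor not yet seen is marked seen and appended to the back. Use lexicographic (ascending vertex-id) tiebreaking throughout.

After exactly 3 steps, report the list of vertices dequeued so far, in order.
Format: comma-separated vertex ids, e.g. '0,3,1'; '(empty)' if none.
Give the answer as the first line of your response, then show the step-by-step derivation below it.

5,7,1

step 1: dequeue 5; queue=[7]; order=5
step 2: dequeue 7; queue=[1,3,4,8]; order=5,7
step 3: dequeue 1; queue=[3,4,8,0,2,6]; order=5,7,1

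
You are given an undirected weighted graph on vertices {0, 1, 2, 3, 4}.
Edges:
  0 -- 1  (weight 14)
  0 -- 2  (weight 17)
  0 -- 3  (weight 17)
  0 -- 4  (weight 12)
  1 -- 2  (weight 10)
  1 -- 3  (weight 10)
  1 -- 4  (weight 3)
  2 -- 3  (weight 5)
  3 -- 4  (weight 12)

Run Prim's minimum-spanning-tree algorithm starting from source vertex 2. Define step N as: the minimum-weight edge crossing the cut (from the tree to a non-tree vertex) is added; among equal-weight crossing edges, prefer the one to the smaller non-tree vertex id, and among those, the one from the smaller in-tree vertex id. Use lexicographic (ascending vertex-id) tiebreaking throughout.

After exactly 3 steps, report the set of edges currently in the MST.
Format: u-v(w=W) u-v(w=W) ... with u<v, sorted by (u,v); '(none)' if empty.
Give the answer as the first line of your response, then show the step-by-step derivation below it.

1-2(w=10) 1-4(w=3) 2-3(w=5)

step 1: add edge 2-3 (w=5); MST = {2-3(w=5)}
step 2: add edge 1-2 (w=10); MST = {1-2(w=10) 2-3(w=5)}
step 3: add edge 1-4 (w=3); MST = {1-2(w=10) 1-4(w=3) 2-3(w=5)}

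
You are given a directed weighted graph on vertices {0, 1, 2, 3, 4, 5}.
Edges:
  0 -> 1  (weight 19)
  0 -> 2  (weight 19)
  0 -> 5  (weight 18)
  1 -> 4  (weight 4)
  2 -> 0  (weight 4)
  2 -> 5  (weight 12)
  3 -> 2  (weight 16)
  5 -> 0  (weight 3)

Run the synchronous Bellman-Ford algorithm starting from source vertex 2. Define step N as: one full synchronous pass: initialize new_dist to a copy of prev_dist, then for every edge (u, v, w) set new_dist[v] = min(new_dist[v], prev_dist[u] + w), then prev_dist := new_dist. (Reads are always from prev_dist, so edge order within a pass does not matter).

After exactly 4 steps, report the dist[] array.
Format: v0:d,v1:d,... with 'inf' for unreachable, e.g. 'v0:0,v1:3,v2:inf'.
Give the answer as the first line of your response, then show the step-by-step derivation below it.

v0:4,v1:23,v2:0,v3:inf,v4:27,v5:12

step 1: dist = v0:4,v1:inf,v2:0,v3:inf,v4:inf,v5:12
step 2: dist = v0:4,v1:23,v2:0,v3:inf,v4:inf,v5:12
step 3: dist = v0:4,v1:23,v2:0,v3:inf,v4:27,v5:12
step 4: dist = v0:4,v1:23,v2:0,v3:inf,v4:27,v5:12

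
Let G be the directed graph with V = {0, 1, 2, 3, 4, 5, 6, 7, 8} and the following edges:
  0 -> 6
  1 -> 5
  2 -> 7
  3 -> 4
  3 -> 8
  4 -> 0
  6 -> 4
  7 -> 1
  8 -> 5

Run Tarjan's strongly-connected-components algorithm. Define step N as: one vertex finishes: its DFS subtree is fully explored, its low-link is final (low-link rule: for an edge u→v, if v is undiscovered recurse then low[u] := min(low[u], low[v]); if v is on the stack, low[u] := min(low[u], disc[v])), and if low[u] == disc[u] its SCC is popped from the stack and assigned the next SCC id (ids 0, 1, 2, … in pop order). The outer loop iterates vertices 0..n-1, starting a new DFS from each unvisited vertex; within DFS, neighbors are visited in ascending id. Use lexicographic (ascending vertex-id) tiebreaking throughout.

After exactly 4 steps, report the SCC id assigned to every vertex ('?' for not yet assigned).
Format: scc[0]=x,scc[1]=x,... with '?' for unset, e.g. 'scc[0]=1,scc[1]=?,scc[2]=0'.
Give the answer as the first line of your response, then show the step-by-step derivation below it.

scc[0]=0,scc[1]=?,scc[2]=?,scc[3]=?,scc[4]=0,scc[5]=1,scc[6]=0,scc[7]=?,scc[8]=?

step 1: low=(low[0]=0,low[1]=?,low[2]=?,low[3]=?,low[4]=0,low[5]=?,low[6]=1,low[7]=?,low[8]=?); scc=(scc[0]=?,scc[1]=?,scc[2]=?,scc[3]=?,scc[4]=?,scc[5]=?,scc[6]=?,scc[7]=?,scc[8]=?)
step 2: low=(low[0]=0,low[1]=?,low[2]=?,low[3]=?,low[4]=0,low[5]=?,low[6]=0,low[7]=?,low[8]=?); scc=(scc[0]=?,scc[1]=?,scc[2]=?,scc[3]=?,scc[4]=?,scc[5]=?,scc[6]=?,scc[7]=?,scc[8]=?)
step 3: low=(low[0]=0,low[1]=?,low[2]=?,low[3]=?,low[4]=0,low[5]=?,low[6]=0,low[7]=?,low[8]=?); scc=(scc[0]=0,scc[1]=?,scc[2]=?,scc[3]=?,scc[4]=0,scc[5]=?,scc[6]=0,scc[7]=?,scc[8]=?)
step 4: low=(low[0]=0,low[1]=3,low[2]=?,low[3]=?,low[4]=0,low[5]=4,low[6]=0,low[7]=?,low[8]=?); scc=(scc[0]=0,scc[1]=?,scc[2]=?,scc[3]=?,scc[4]=0,scc[5]=1,scc[6]=0,scc[7]=?,scc[8]=?)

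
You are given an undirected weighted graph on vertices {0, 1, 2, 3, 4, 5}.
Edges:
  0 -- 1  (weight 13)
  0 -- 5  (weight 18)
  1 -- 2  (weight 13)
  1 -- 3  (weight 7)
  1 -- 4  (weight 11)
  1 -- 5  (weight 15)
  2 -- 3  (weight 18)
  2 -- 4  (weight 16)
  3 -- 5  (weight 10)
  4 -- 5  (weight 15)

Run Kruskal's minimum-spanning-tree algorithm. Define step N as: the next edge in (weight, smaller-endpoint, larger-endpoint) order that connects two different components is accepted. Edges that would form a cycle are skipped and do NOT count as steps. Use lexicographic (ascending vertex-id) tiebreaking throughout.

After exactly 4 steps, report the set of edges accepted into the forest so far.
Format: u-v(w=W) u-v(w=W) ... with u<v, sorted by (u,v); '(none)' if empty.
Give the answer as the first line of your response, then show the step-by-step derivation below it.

0-1(w=13) 1-3(w=7) 1-4(w=11) 3-5(w=10)

step 1: add edge 1-3 (w=7); MST = {1-3(w=7)}
step 2: add edge 3-5 (w=10); MST = {1-3(w=7) 3-5(w=10)}
step 3: add edge 1-4 (w=11); MST = {1-3(w=7) 1-4(w=11) 3-5(w=10)}
step 4: add edge 0-1 (w=13); MST = {0-1(w=13) 1-3(w=7) 1-4(w=11) 3-5(w=10)}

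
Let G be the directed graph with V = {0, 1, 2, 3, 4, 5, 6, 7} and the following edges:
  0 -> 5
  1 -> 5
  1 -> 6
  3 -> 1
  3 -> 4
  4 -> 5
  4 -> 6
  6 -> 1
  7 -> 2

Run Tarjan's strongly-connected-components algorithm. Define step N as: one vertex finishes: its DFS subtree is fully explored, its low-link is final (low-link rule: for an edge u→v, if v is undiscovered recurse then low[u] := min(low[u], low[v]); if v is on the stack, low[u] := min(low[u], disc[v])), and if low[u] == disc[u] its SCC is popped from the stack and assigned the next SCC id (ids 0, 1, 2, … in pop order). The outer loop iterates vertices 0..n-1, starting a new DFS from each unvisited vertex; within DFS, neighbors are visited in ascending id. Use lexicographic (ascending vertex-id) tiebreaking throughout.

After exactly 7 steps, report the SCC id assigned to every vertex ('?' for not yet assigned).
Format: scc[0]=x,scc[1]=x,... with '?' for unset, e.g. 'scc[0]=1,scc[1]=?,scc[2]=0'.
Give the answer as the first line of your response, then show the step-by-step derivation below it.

scc[0]=1,scc[1]=2,scc[2]=3,scc[3]=5,scc[4]=4,scc[5]=0,scc[6]=2,scc[7]=?

step 1: low=(low[0]=0,low[1]=?,low[2]=?,low[3]=?,low[4]=?,low[5]=1,low[6]=?,low[7]=?); scc=(scc[0]=?,scc[1]=?,scc[2]=?,scc[3]=?,scc[4]=?,scc[5]=0,scc[6]=?,scc[7]=?)
step 2: low=(low[0]=0,low[1]=?,low[2]=?,low[3]=?,low[4]=?,low[5]=1,low[6]=?,low[7]=?); scc=(scc[0]=1,scc[1]=?,scc[2]=?,scc[3]=?,scc[4]=?,scc[5]=0,scc[6]=?,scc[7]=?)
step 3: low=(low[0]=0,low[1]=2,low[2]=?,low[3]=?,low[4]=?,low[5]=1,low[6]=2,low[7]=?); scc=(scc[0]=1,scc[1]=?,scc[2]=?,scc[3]=?,scc[4]=?,scc[5]=0,scc[6]=?,scc[7]=?)
step 4: low=(low[0]=0,low[1]=2,low[2]=?,low[3]=?,low[4]=?,low[5]=1,low[6]=2,low[7]=?); scc=(scc[0]=1,scc[1]=2,scc[2]=?,scc[3]=?,scc[4]=?,scc[5]=0,scc[6]=2,scc[7]=?)
step 5: low=(low[0]=0,low[1]=2,low[2]=4,low[3]=?,low[4]=?,low[5]=1,low[6]=2,low[7]=?); scc=(scc[0]=1,scc[1]=2,scc[2]=3,scc[3]=?,scc[4]=?,scc[5]=0,scc[6]=2,scc[7]=?)
step 6: low=(low[0]=0,low[1]=2,low[2]=4,low[3]=5,low[4]=6,low[5]=1,low[6]=2,low[7]=?); scc=(scc[0]=1,scc[1]=2,scc[2]=3,scc[3]=?,scc[4]=4,scc[5]=0,scc[6]=2,scc[7]=?)
step 7: low=(low[0]=0,low[1]=2,low[2]=4,low[3]=5,low[4]=6,low[5]=1,low[6]=2,low[7]=?); scc=(scc[0]=1,scc[1]=2,scc[2]=3,scc[3]=5,scc[4]=4,scc[5]=0,scc[6]=2,scc[7]=?)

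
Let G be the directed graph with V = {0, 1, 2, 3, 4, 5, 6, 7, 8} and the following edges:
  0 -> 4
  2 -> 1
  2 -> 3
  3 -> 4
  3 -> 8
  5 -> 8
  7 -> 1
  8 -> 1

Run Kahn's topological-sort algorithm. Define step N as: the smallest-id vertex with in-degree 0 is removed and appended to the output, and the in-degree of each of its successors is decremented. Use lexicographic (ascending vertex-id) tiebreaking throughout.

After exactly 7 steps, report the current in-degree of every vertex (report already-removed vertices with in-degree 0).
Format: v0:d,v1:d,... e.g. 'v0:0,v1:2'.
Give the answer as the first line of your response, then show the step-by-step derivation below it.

v0:0,v1:1,v2:0,v3:0,v4:0,v5:0,v6:0,v7:0,v8:0

step 1: output 0; order=[0]; indeg=(0,3,0,1,1,0,0,0,2)
step 2: output 2; order=[0,2]; indeg=(0,2,0,0,1,0,0,0,2)
step 3: output 3; order=[0,2,3]; indeg=(0,2,0,0,0,0,0,0,1)
step 4: output 4; order=[0,2,3,4]; indeg=(0,2,0,0,0,0,0,0,1)
step 5: output 5; order=[0,2,3,4,5]; indeg=(0,2,0,0,0,0,0,0,0)
step 6: output 6; order=[0,2,3,4,5,6]; indeg=(0,2,0,0,0,0,0,0,0)
step 7: output 7; order=[0,2,3,4,5,6,7]; indeg=(0,1,0,0,0,0,0,0,0)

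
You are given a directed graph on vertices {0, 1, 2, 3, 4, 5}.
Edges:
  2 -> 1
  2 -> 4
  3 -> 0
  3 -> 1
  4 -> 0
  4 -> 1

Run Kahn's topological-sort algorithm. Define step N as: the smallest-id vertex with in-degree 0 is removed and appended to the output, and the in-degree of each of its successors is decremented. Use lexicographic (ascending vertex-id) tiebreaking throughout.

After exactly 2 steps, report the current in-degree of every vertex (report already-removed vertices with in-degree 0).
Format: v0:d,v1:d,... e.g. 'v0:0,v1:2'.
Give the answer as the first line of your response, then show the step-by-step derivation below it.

v0:1,v1:1,v2:0,v3:0,v4:0,v5:0

step 1: output 2; order=[2]; indeg=(2,2,0,0,0,0)
step 2: output 3; order=[2,3]; indeg=(1,1,0,0,0,0)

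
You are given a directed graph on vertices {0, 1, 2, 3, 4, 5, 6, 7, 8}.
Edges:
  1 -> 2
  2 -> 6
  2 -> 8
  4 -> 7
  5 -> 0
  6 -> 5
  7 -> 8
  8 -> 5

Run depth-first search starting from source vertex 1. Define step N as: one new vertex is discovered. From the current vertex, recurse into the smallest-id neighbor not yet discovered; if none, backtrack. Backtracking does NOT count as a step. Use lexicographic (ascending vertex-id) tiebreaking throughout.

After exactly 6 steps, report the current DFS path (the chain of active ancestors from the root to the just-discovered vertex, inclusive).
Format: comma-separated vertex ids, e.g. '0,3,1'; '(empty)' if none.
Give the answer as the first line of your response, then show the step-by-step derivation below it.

1,2,8

step 1: discover 1; path=1; order=1
step 2: discover 2; path=1>2; order=1,2
step 3: discover 6; path=1>2>6; order=1,2,6
step 4: discover 5; path=1>2>6>5; order=1,2,6,5
step 5: discover 0; path=1>2>6>5>0; order=1,2,6,5,0
step 6: discover 8; path=1>2>8; order=1,2,6,5,0,8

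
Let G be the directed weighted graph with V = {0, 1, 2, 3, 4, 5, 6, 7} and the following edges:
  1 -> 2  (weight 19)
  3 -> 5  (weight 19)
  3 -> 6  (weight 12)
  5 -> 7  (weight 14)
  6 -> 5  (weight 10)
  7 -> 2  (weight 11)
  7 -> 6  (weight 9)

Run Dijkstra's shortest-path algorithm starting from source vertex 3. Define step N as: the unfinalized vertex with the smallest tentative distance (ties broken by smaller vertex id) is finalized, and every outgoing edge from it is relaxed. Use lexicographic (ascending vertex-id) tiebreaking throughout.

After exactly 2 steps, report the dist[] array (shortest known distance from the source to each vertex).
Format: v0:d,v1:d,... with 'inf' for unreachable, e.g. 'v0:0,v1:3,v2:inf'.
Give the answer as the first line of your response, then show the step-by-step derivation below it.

v0:inf,v1:inf,v2:inf,v3:0,v4:inf,v5:19,v6:12,v7:inf

step 1: dist = v0:inf,v1:inf,v2:inf,v3:0,v4:inf,v5:19,v6:12,v7:inf
step 2: dist = v0:inf,v1:inf,v2:inf,v3:0,v4:inf,v5:19,v6:12,v7:inf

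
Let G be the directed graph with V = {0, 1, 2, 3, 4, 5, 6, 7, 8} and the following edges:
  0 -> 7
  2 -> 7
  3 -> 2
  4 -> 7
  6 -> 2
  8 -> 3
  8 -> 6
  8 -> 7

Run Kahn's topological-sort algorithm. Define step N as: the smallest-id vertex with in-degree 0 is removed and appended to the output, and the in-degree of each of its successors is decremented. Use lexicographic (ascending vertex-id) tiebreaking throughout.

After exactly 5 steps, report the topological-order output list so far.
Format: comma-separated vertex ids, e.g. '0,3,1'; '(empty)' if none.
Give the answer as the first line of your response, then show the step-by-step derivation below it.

0,1,4,5,8

step 1: output 0; order=[0]; indeg=(0,0,2,1,0,0,1,3,0)
step 2: output 1; order=[0,1]; indeg=(0,0,2,1,0,0,1,3,0)
step 3: output 4; order=[0,1,4]; indeg=(0,0,2,1,0,0,1,2,0)
step 4: output 5; order=[0,1,4,5]; indeg=(0,0,2,1,0,0,1,2,0)
step 5: output 8; order=[0,1,4,5,8]; indeg=(0,0,2,0,0,0,0,1,0)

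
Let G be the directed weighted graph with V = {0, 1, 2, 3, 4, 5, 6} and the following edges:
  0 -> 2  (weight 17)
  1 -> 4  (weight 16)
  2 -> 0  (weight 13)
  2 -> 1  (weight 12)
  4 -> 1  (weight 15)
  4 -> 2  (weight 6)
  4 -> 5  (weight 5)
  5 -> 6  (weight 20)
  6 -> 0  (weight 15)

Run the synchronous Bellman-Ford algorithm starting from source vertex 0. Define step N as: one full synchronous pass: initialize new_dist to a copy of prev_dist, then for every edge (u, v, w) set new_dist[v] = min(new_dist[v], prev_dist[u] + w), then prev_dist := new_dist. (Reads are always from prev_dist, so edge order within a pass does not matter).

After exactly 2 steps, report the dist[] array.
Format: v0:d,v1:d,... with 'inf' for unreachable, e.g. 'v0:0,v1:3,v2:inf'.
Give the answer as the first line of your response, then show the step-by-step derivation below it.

v0:0,v1:29,v2:17,v3:inf,v4:inf,v5:inf,v6:inf

step 1: dist = v0:0,v1:inf,v2:17,v3:inf,v4:inf,v5:inf,v6:inf
step 2: dist = v0:0,v1:29,v2:17,v3:inf,v4:inf,v5:inf,v6:inf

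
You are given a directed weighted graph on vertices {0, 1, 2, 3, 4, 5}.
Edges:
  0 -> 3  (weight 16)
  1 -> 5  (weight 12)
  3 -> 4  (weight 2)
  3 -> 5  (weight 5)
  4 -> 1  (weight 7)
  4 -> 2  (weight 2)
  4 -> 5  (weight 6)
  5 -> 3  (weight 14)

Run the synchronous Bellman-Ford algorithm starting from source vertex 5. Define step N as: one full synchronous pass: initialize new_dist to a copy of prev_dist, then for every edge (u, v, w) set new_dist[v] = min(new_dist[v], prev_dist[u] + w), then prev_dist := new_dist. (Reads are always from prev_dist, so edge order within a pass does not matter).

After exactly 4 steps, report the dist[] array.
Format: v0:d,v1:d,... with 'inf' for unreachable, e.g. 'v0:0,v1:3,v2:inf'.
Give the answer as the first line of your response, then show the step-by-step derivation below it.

v0:inf,v1:23,v2:18,v3:14,v4:16,v5:0

step 1: dist = v0:inf,v1:inf,v2:inf,v3:14,v4:inf,v5:0
step 2: dist = v0:inf,v1:inf,v2:inf,v3:14,v4:16,v5:0
step 3: dist = v0:inf,v1:23,v2:18,v3:14,v4:16,v5:0
step 4: dist = v0:inf,v1:23,v2:18,v3:14,v4:16,v5:0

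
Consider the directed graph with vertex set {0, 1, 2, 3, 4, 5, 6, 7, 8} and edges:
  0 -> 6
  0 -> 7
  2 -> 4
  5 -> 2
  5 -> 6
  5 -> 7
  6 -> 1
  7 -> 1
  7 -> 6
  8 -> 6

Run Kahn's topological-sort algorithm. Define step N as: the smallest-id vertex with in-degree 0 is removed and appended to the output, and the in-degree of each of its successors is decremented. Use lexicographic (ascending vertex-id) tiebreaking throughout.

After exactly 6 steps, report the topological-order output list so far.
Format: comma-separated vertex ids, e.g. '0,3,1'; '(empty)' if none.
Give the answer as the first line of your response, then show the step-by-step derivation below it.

0,3,5,2,4,7

step 1: output 0; order=[0]; indeg=(0,2,1,0,1,0,3,1,0)
step 2: output 3; order=[0,3]; indeg=(0,2,1,0,1,0,3,1,0)
step 3: output 5; order=[0,3,5]; indeg=(0,2,0,0,1,0,2,0,0)
step 4: output 2; order=[0,3,5,2]; indeg=(0,2,0,0,0,0,2,0,0)
step 5: output 4; order=[0,3,5,2,4]; indeg=(0,2,0,0,0,0,2,0,0)
step 6: output 7; order=[0,3,5,2,4,7]; indeg=(0,1,0,0,0,0,1,0,0)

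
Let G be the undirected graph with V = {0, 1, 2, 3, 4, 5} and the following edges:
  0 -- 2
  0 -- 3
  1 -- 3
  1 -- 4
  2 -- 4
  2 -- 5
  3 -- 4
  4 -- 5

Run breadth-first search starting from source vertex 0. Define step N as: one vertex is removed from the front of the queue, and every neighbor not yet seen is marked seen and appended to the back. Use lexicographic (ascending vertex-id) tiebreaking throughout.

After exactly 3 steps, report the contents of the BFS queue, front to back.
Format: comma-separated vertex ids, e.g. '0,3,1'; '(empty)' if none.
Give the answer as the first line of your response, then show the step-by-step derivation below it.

4,5,1

step 1: dequeue 0; queue=[2,3]; order=0
step 2: dequeue 2; queue=[3,4,5]; order=0,2
step 3: dequeue 3; queue=[4,5,1]; order=0,2,3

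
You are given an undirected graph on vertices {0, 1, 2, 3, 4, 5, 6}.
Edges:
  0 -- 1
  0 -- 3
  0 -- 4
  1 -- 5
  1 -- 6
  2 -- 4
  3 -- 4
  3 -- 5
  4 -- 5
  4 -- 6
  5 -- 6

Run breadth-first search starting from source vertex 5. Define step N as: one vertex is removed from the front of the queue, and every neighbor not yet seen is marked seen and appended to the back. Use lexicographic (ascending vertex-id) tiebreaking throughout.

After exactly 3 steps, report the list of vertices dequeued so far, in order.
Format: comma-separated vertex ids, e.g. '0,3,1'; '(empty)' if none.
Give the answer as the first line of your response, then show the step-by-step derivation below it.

5,1,3

step 1: dequeue 5; queue=[1,3,4,6]; order=5
step 2: dequeue 1; queue=[3,4,6,0]; order=5,1
step 3: dequeue 3; queue=[4,6,0]; order=5,1,3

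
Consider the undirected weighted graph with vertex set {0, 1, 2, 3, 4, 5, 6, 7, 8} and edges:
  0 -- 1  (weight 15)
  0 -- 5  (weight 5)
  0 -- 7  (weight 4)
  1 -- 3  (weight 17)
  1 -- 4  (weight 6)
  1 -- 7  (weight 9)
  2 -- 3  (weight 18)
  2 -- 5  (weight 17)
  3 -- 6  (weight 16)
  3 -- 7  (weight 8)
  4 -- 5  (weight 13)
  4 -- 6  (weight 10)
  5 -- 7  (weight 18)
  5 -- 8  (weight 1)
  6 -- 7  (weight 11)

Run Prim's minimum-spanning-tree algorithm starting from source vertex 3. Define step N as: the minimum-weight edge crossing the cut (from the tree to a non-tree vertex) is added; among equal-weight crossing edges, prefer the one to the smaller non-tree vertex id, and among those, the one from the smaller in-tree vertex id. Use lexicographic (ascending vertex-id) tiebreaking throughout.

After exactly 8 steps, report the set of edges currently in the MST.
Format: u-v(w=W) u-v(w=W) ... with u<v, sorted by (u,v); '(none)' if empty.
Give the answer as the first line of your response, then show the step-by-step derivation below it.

0-5(w=5) 0-7(w=4) 1-4(w=6) 1-7(w=9) 2-5(w=17) 3-7(w=8) 4-6(w=10) 5-8(w=1)

step 1: add edge 3-7 (w=8); MST = {3-7(w=8)}
step 2: add edge 0-7 (w=4); MST = {0-7(w=4) 3-7(w=8)}
step 3: add edge 0-5 (w=5); MST = {0-5(w=5) 0-7(w=4) 3-7(w=8)}
step 4: add edge 5-8 (w=1); MST = {0-5(w=5) 0-7(w=4) 3-7(w=8) 5-8(w=1)}
step 5: add edge 1-7 (w=9); MST = {0-5(w=5) 0-7(w=4) 1-7(w=9) 3-7(w=8) 5-8(w=1)}
step 6: add edge 1-4 (w=6); MST = {0-5(w=5) 0-7(w=4) 1-4(w=6) 1-7(w=9) 3-7(w=8) 5-8(w=1)}
step 7: add edge 4-6 (w=10); MST = {0-5(w=5) 0-7(w=4) 1-4(w=6) 1-7(w=9) 3-7(w=8) 4-6(w=10) 5-8(w=1)}
step 8: add edge 2-5 (w=17); MST = {0-5(w=5) 0-7(w=4) 1-4(w=6) 1-7(w=9) 2-5(w=17) 3-7(w=8) 4-6(w=10) 5-8(w=1)}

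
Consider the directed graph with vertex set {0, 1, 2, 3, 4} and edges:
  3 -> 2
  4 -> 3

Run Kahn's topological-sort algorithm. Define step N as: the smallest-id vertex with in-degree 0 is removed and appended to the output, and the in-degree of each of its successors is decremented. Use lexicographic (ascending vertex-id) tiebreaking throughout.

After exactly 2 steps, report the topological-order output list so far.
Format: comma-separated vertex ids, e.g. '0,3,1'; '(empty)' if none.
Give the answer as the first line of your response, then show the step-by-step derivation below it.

0,1

step 1: output 0; order=[0]; indeg=(0,0,1,1,0)
step 2: output 1; order=[0,1]; indeg=(0,0,1,1,0)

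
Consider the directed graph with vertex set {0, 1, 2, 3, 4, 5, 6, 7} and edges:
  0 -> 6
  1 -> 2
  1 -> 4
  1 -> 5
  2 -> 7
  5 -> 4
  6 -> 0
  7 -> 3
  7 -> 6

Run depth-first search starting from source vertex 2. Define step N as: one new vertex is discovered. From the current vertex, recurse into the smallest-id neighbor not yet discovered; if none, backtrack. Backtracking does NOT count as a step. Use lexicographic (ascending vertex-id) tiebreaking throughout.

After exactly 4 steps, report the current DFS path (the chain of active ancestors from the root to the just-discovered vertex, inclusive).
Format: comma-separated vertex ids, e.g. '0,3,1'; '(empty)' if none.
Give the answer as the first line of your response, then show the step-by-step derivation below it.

2,7,6

step 1: discover 2; path=2; order=2
step 2: discover 7; path=2>7; order=2,7
step 3: discover 3; path=2>7>3; order=2,7,3
step 4: discover 6; path=2>7>6; order=2,7,3,6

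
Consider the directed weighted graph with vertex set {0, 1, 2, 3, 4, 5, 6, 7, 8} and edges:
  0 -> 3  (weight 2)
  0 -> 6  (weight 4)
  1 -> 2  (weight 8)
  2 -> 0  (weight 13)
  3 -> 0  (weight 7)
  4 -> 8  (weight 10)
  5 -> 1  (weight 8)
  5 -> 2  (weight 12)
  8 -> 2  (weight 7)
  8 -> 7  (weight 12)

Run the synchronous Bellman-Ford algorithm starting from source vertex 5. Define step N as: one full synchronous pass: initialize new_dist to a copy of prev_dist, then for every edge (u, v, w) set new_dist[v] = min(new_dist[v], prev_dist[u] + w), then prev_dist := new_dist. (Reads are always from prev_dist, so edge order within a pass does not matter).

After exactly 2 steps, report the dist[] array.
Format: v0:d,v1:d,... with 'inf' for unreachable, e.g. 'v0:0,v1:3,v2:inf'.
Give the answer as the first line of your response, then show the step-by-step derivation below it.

v0:25,v1:8,v2:12,v3:inf,v4:inf,v5:0,v6:inf,v7:inf,v8:inf

step 1: dist = v0:inf,v1:8,v2:12,v3:inf,v4:inf,v5:0,v6:inf,v7:inf,v8:inf
step 2: dist = v0:25,v1:8,v2:12,v3:inf,v4:inf,v5:0,v6:inf,v7:inf,v8:inf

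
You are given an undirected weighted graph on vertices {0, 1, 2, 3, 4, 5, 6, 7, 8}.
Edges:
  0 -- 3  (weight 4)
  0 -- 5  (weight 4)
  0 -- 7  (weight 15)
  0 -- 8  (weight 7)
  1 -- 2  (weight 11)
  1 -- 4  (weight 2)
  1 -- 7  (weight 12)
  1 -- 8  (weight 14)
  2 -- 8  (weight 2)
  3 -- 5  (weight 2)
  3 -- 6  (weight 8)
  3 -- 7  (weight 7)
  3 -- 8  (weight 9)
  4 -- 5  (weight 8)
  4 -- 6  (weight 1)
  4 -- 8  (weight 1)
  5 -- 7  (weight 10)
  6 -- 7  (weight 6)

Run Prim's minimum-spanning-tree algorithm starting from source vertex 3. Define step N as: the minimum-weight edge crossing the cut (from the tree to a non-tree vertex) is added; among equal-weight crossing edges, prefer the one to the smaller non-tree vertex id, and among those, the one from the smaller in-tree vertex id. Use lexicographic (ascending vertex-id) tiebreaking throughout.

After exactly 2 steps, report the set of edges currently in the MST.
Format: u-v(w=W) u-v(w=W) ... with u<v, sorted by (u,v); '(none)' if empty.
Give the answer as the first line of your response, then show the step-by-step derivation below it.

0-3(w=4) 3-5(w=2)

step 1: add edge 3-5 (w=2); MST = {3-5(w=2)}
step 2: add edge 0-3 (w=4); MST = {0-3(w=4) 3-5(w=2)}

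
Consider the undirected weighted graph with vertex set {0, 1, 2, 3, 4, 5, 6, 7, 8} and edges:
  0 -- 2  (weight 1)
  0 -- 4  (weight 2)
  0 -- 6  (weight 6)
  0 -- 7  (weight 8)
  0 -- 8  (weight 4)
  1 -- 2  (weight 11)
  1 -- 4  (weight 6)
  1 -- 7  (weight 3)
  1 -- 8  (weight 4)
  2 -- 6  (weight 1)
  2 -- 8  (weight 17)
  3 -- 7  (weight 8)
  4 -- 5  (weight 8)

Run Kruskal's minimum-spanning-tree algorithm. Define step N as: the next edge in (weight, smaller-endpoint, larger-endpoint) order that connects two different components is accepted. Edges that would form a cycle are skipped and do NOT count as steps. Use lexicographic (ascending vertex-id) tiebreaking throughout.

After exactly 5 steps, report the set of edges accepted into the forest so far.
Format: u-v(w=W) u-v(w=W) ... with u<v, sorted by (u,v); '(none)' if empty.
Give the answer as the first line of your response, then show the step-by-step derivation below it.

0-2(w=1) 0-4(w=2) 0-8(w=4) 1-7(w=3) 2-6(w=1)

step 1: add edge 0-2 (w=1); MST = {0-2(w=1)}
step 2: add edge 2-6 (w=1); MST = {0-2(w=1) 2-6(w=1)}
step 3: add edge 0-4 (w=2); MST = {0-2(w=1) 0-4(w=2) 2-6(w=1)}
step 4: add edge 1-7 (w=3); MST = {0-2(w=1) 0-4(w=2) 1-7(w=3) 2-6(w=1)}
step 5: add edge 0-8 (w=4); MST = {0-2(w=1) 0-4(w=2) 0-8(w=4) 1-7(w=3) 2-6(w=1)}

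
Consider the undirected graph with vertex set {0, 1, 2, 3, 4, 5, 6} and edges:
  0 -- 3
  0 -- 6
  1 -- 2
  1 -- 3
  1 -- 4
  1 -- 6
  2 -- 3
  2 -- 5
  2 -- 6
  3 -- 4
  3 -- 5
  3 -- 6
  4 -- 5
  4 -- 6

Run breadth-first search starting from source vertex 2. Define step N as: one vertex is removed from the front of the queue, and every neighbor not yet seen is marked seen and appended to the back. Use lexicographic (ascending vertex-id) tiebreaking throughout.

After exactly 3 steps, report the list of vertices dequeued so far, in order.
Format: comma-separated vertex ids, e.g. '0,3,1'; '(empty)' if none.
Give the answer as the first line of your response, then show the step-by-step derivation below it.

2,1,3

step 1: dequeue 2; queue=[1,3,5,6]; order=2
step 2: dequeue 1; queue=[3,5,6,4]; order=2,1
step 3: dequeue 3; queue=[5,6,4,0]; order=2,1,3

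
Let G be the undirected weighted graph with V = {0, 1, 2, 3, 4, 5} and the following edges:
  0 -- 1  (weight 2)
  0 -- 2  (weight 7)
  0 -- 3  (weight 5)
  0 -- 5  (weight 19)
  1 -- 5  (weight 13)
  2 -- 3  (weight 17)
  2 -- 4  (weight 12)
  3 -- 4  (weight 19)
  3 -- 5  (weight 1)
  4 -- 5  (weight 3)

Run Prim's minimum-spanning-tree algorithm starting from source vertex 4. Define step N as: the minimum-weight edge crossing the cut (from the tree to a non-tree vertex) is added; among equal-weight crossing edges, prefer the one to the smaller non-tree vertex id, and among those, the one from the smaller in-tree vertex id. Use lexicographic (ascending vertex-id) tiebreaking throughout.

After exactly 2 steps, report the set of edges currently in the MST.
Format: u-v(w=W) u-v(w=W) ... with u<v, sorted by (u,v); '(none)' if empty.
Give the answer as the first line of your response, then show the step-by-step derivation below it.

3-5(w=1) 4-5(w=3)

step 1: add edge 4-5 (w=3); MST = {4-5(w=3)}
step 2: add edge 3-5 (w=1); MST = {3-5(w=1) 4-5(w=3)}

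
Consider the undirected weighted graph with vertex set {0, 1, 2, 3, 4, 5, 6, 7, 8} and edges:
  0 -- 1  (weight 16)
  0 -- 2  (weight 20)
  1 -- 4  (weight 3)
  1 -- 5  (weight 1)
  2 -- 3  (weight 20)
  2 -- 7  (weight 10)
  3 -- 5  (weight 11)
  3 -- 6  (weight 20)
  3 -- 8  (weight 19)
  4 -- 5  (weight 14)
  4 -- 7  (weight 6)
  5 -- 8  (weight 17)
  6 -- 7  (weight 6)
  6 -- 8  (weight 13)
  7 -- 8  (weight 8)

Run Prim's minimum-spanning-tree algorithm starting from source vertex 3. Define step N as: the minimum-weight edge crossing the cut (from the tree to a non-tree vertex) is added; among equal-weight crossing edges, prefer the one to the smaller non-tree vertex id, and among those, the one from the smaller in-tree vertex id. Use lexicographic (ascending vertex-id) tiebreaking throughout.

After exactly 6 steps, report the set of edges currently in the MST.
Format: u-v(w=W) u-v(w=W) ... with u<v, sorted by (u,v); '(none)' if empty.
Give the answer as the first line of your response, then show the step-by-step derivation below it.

1-4(w=3) 1-5(w=1) 3-5(w=11) 4-7(w=6) 6-7(w=6) 7-8(w=8)

step 1: add edge 3-5 (w=11); MST = {3-5(w=11)}
step 2: add edge 1-5 (w=1); MST = {1-5(w=1) 3-5(w=11)}
step 3: add edge 1-4 (w=3); MST = {1-4(w=3) 1-5(w=1) 3-5(w=11)}
step 4: add edge 4-7 (w=6); MST = {1-4(w=3) 1-5(w=1) 3-5(w=11) 4-7(w=6)}
step 5: add edge 6-7 (w=6); MST = {1-4(w=3) 1-5(w=1) 3-5(w=11) 4-7(w=6) 6-7(w=6)}
step 6: add edge 7-8 (w=8); MST = {1-4(w=3) 1-5(w=1) 3-5(w=11) 4-7(w=6) 6-7(w=6) 7-8(w=8)}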